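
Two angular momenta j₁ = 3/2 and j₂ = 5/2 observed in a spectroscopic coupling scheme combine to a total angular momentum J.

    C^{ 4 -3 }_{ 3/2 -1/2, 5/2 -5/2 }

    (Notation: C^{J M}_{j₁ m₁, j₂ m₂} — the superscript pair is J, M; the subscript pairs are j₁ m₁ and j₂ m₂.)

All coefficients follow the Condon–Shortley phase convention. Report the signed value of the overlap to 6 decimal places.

√[9·0!3!5!/9! · 1!2!0!5!1!7!] = √(21600)
  +(−1)^0/∏(0,0,2,0,1,5)! = 1/240  (running 1/240)
⟨..|..⟩ = √(21600)·(1/240) = +0.612372

+√(3/8) = +0.612372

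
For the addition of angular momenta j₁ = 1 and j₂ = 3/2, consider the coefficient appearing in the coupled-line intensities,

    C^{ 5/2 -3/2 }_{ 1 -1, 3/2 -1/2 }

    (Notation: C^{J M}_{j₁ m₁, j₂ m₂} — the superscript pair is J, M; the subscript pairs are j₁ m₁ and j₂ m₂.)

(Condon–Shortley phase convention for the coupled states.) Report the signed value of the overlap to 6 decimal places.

j₁+j₂−J=0  J+j₁−j₂=2  J−j₁+j₂=3  j₁+j₂+J+1=6
(j₁±m₁, j₂±m₂, J±M) = (0,2,1,2,1,4)
P² = 48/5
sum k=0..0:
  [0] +1/4 = 1/4
S = 1/4
C² = P²·S² = 3/5 ; C = +0.774597

+0.774597  (= +√(3/5))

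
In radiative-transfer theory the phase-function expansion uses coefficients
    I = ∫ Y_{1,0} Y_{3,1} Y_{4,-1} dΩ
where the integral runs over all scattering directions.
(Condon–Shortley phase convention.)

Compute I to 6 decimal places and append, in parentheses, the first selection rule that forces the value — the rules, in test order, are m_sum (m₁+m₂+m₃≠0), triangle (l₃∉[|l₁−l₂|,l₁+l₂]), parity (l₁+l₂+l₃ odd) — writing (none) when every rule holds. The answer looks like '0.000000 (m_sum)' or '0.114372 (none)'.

-0.238414 (none)

Checks pass: Σm=0; 8 even; l₃=4∈[2,4].
(2·1+1)(2·3+1)(2·4+1) = 189
Δ: 0! 2! 6! / 9! → 1/252
sum: t=0:+1/36 = 1/36
3j²(1 3 4; 0 0 0) = Δ·Π!·Σ² = 4/63  (sign +1)
sum: t=0:+1/48 = 1/48
3j²(1 3 4; 0 1 -1) = Δ·Π!·Σ² = 5/84  (sign -1)
combine: 4πI² = 189·4/63·5/84 = 5/7
take √, sign -1: I = -0.23841361
No selection rule forces the value: the integral is nonzero (none).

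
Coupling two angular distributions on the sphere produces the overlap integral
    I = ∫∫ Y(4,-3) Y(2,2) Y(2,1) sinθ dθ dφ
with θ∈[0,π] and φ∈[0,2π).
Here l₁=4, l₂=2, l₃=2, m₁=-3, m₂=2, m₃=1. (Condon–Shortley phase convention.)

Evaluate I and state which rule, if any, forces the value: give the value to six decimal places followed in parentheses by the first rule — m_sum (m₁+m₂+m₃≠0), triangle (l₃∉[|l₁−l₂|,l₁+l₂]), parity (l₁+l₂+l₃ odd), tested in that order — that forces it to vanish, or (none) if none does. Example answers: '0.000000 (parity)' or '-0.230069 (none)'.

Rules hold: Σm=0, L=8 even, 2≤2≤6.
N = 9·5·5 = 225
Δ = 4!·4!·0!/9! = 1/630
Racah Σ t=2..2: t=2:+1/16 = 1/16
⇒ 3j(4 2 2; 0 0 0)² = 2/35, sgn +1
Racah Σ t=4..4: t=4:+1/144 = 1/144
⇒ 3j(4 2 2; -3 2 1)² = 1/18, sgn -1
4πI² = N·(3j₀)²·(3jₘ)² = 5/7
I = -1·√(0.714286/4π) = -0.23841361
No selection rule forces the value: the integral is nonzero (none).

-0.238414 (none)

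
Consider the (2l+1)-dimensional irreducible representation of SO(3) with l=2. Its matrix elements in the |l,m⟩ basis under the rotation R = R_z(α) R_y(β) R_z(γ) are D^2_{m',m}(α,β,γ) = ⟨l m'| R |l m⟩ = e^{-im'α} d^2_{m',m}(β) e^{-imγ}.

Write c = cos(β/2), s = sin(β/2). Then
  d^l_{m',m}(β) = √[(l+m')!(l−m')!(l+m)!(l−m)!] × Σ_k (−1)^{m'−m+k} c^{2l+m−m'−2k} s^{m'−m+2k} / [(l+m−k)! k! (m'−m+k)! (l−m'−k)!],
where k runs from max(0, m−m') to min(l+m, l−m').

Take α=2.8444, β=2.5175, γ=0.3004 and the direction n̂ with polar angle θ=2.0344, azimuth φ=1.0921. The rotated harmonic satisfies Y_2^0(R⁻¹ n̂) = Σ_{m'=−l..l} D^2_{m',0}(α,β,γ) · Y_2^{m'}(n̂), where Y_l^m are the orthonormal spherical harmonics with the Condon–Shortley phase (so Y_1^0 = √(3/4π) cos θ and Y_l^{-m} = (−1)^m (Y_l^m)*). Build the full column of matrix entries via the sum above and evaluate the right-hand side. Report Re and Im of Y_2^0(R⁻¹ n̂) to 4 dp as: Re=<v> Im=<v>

Re=-0.2472 Im=0.0000

Need the full column D^2_{m',0} for m'=−2..2 at α=2.8444, β=2.5175, γ=0.3004.
cos(β/2)=0.307007, sin(β/2)=0.951707
d^2_{-2,0}: single k=2 term ⇒ +0.209112;  D = +0.173248-0.117102i
d^2_{-1,0}: k∈[1..2] ⇒ +0.067456 -0.648237 = -0.580781;  D = +0.555321-0.170074i
d^2_{0,0}: k∈[0..2] ⇒ +0.008884 -0.341478 +0.820377 = +0.487783;  D = +0.487783+0.000000i
d^2_{1,0}: k∈[0..1] ⇒ -0.067456 +0.648237 = +0.580781;  D = -0.555321-0.170074i
d^2_{2,0}: single k=0 term ⇒ +0.209112;  D = +0.173248+0.117102i
Y_2^{m'}(θ=2.0344,φ=1.0921) and Σ D·Y over m':
  (+0.1732-0.1171i)·(-0.1779-0.2527i)  (+0.5553-0.1701i)·(-0.1423+0.2743i)  (+0.4878+0.0000i)·(-0.1262+0.0000i)  (-0.5553-0.1701i)·(+0.1423+0.2743i)  (+0.1732+0.1171i)·(-0.1779+0.2527i)
Y_2^0(R⁻¹ n̂) = -0.247164-0.000000i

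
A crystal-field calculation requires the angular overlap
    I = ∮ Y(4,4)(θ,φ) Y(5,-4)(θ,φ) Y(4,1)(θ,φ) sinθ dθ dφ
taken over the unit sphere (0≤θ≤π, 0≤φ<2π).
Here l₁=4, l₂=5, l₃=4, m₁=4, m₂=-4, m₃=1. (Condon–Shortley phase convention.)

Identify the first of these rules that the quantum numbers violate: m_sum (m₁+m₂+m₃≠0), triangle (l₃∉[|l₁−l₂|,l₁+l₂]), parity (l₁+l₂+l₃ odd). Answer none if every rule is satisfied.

Σmᵢ = 1  ✗
l₃∈[|l₁−l₂|,l₁+l₂]=[1,9], have l₃=4
Σlᵢ = 13 ⇒ odd

m_sum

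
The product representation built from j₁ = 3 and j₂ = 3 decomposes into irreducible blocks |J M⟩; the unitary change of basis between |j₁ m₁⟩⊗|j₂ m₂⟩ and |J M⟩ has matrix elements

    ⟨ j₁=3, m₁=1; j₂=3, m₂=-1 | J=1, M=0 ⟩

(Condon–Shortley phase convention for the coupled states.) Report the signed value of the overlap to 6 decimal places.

+0.188982  (= +√(1/28))

√[3·5!1!1!/8! · 4!2!2!4!1!1!] = √(144/7)
  +(−1)^1/∏(1,4,1,1,0,0)! = -1/24  (running -1/24)
  +(−1)^2/∏(2,3,0,0,1,1)! = 1/12  (running 1/24)
⟨..|..⟩ = √(144/7)·(1/24) = +0.188982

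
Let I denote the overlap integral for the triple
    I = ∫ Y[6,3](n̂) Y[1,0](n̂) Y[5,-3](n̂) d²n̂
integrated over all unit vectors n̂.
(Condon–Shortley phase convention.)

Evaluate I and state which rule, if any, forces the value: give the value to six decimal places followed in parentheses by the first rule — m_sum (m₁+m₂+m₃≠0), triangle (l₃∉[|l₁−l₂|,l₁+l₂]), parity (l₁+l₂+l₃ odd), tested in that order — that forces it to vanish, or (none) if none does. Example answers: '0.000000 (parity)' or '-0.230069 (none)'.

-0.212310 (none)

m-sum 0 ✓  L=12 even ✓  5≤5≤7 ✓
Π(2lᵢ+1) = 13×3×11 = 429
triangle coeff Δ(6,1,5) = 1/858
Σ_t [1,1]: t=1:−1/14400 = -1/14400
(3j)²=6/143 [(6 1 5; 0 0 0)], sign=+1
Σ_t [1,1]: t=1:−1/80640 = -1/80640
(3j)²=9/286 [(6 1 5; 3 0 -3)], sign=-1
⇒ 4πI² = 81/143
I = (-1)√(81/143/(4π)) = -0.21230956
No selection rule forces the value: the integral is nonzero (none).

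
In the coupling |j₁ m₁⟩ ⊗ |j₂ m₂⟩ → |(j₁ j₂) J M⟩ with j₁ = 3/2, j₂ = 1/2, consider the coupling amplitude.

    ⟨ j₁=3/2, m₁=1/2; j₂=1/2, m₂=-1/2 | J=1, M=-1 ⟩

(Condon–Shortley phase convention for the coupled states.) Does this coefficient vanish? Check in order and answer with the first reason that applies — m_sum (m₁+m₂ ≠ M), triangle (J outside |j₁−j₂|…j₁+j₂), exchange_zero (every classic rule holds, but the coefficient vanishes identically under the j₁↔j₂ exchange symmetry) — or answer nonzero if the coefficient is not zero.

m-sum: m₁+m₂ = 1/2+(-1/2) = 0, M = -1  ✗ ⇒ coefficient is 0

m_sum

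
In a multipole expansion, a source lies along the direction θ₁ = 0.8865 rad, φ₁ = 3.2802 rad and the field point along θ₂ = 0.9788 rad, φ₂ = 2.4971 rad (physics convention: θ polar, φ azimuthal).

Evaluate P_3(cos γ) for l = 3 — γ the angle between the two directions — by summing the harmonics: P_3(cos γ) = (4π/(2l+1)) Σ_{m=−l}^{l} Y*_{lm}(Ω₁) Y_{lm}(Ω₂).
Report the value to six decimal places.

Summing Y*_{l m}(θ₁,φ₁)·Y_{l m}(θ₂,φ₂) over m ∈ [−3, 3]; prefactor 4π/(2·3+1) = 1.795196:
  [-3]  conj(Y_{3,-3})(Ω₁) = -0.17757 - 0.07841j ; Y_{3,-3}(Ω₂) = 0.08459 - 0.22291j ; Δ = -0.03250 + 0.03295j
  [-2]  conj(Y_{3,-2})(Ω₁) = 0.37307 + 0.10615j ; Y_{3,-2}(Ω₂) = 0.10921 + 0.37722j ; Δ = 0.00070 + 0.15232j
  [-1]  conj(Y_{3,-1})(Ω₁) = -0.24751 - 0.03453j ; Y_{3,-1}(Ω₂) = -0.11940 - 0.08973j ; Δ = 0.02645 + 0.02633j
  [+0]  conj(Y_{3,0})(Ω₁) = -0.23638 + 0.00000j ; Y_{3,0}(Ω₂) = -0.30051 + 0.00000j ; Δ = 0.07103 + 0.00000j
  [+1]  conj(Y_{3,1})(Ω₁) = 0.24751 - 0.03453j ; Y_{3,1}(Ω₂) = 0.11940 - 0.08973j ; Δ = 0.02645 - 0.02633j
  [+2]  conj(Y_{3,2})(Ω₁) = 0.37307 - 0.10615j ; Y_{3,2}(Ω₂) = 0.10921 - 0.37722j ; Δ = 0.00070 - 0.15232j
  [+3]  conj(Y_{3,3})(Ω₁) = 0.17757 - 0.07841j ; Y_{3,3}(Ω₂) = -0.08459 - 0.22291j ; Δ = -0.03250 - 0.03295j
Σ over m = 0.06035 + 0.00000j; ×(4π/7) → 0.10833 + 0.00000j. Real part: 0.108334

0.108334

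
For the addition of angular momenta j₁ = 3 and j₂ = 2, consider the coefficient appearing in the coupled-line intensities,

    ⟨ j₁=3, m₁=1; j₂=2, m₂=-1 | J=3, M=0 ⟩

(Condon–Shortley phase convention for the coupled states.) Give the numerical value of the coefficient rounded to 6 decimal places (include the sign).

√[7·2!4!2!/9! · 4!2!1!3!3!3!] = √(96/5)
  +(−1)^0/∏(0,2,2,1,2,1)! = 1/8  (running 1/8)
  +(−1)^1/∏(1,1,1,0,3,2)! = -1/12  (running 1/24)
⟨..|..⟩ = √(96/5)·(1/24) = +0.182574

+√(1/30) = +0.182574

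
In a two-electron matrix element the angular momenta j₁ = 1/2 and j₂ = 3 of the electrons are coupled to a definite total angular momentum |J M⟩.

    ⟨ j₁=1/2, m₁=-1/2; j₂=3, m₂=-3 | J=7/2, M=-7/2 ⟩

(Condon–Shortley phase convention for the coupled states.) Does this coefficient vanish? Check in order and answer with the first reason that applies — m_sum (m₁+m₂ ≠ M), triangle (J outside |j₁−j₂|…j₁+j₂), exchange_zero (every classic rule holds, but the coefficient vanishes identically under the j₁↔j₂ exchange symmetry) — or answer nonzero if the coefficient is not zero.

nonzero

m-sum: m₁+m₂ = -1/2+(-3) = -7/2, M = -7/2  ✓
triangle: |j₁−j₂| = 5/2 ≤ J = 7/2 ≤ j₁+j₂ = 7/2  ✓
exchange: j₁≠j₂ or m₁≠m₂ — the exchange symmetry imposes no constraint here
value check: CG = +1 = +1.000000 ≠ 0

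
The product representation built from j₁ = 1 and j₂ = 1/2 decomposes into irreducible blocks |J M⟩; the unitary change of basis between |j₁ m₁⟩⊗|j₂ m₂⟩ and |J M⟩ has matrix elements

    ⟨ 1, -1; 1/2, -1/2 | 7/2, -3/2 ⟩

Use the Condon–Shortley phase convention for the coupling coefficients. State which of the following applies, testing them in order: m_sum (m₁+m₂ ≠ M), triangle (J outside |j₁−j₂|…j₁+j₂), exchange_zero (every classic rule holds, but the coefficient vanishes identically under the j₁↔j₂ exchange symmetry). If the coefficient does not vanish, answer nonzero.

triangle

m-sum: m₁+m₂ = -1+(-1/2) = -3/2, M = -3/2  ✓
triangle: need |j₁−j₂| ≤ J ≤ j₁+j₂, i.e. J ∈ [1/2, 3/2]; J = 7/2 is outside ✗ ⇒ coefficient is 0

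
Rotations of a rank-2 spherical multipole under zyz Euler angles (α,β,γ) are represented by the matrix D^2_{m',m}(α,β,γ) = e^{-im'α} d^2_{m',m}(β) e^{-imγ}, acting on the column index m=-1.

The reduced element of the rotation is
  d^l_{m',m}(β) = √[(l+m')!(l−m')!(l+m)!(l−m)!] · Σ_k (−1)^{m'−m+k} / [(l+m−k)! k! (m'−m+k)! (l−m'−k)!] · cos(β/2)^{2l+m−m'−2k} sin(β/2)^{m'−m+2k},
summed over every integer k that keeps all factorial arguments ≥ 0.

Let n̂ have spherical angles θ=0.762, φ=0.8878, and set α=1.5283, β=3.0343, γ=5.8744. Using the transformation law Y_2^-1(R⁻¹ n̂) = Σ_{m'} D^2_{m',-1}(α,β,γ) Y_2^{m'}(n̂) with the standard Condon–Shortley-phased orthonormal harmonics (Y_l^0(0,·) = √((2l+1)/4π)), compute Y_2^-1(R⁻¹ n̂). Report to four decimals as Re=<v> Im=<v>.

Re=0.2101 Im=-0.3203

Need the full column D^2_{m',-1} for m'=−2..2 at α=1.5283, β=3.0343, γ=5.8744.
cos(β/2)=0.053621, sin(β/2)=0.998561
d^2_{-2,-1}: single k=1 term ⇒ +0.000308;  D = -0.000271+0.000146i
d^2_{-1,-1}: k∈[0..1] ⇒ +0.000008 -0.008601 = -0.008592;  D = -0.003747-0.007732i
d^2_{0,-1}: k∈[0..1] ⇒ -0.000377 +0.130777 = +0.130400;  D = +0.119656-0.051833i
d^2_{1,-1}: k∈[0..1] ⇒ +0.008601 -0.994258 = -0.985657;  D = +0.353016+0.920272i
d^2_{2,-1}: single k=0 term ⇒ -0.106779;  D = +0.101230-0.033973i
Y_2^{m'}(θ=0.762,φ=0.8878) and Σ D·Y over m':
  (-0.0003+0.0001i)·(-0.0374-0.1803i)  (-0.0037-0.0077i)·(+0.2435-0.2993i)  (+0.1197-0.0518i)·(+0.1798+0.0000i)  (+0.3530+0.9203i)·(-0.2435-0.2993i)  (+0.1012-0.0340i)·(-0.0374+0.1803i)
Y_2^-1(R⁻¹ n̂) = +0.210131-0.320280i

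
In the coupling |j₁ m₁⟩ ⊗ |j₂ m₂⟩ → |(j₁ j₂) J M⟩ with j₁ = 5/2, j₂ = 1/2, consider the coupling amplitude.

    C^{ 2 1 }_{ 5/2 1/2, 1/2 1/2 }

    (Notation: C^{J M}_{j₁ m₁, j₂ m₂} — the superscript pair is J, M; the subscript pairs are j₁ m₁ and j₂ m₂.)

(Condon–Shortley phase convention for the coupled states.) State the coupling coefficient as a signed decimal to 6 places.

j₁+j₂−J=1  J+j₁−j₂=4  J−j₁+j₂=0  j₁+j₂+J+1=6
(j₁±m₁, j₂±m₂, J±M) = (3,2,1,0,3,1)
P² = 12
sum k=1..1:
  [1] −1/6 = -1/6
S = -1/6
C² = P²·S² = 1/3 ; C = -0.577350

-0.577350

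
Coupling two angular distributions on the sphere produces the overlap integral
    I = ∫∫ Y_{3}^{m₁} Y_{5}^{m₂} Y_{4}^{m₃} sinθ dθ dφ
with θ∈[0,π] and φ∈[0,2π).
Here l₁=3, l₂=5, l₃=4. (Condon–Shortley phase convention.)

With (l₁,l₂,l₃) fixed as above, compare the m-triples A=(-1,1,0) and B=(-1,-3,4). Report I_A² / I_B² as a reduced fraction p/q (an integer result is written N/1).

Same 3,5,4: normalisation and zero-m 3j drop out of the ratio.
A: Δ: 4! 2! 6! / 13! → 1/180180; sum: t=2:+1/384 t=3:−1/216 t=4:+1/2304 = -11/6912; 3j²(3 5 4; -1 1 0) = Δ·Π!·Σ² = 11/1638  (sign -1)
B: Δ: 4! 2! 6! / 13! → 1/180180; sum: t=2:+1/5760 = 1/5760; 3j²(3 5 4; -1 -3 4) = Δ·Π!·Σ² = 56/2145  (sign +1)
I_A²/I_B² = (11/1638)/(56/2145) = 605/2352

605/2352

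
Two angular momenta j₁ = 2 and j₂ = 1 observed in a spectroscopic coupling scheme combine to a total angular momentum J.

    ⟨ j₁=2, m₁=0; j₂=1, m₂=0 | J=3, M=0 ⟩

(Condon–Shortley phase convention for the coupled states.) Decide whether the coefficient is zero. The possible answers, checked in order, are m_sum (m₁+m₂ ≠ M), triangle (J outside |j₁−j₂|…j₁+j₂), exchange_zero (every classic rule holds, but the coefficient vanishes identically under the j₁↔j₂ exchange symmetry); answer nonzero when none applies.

nonzero

m-sum: m₁+m₂ = 0+0 = 0, M = 0  ✓
triangle: |j₁−j₂| = 1 ≤ J = 3 ≤ j₁+j₂ = 3  ✓
exchange: j₁≠j₂ or m₁≠m₂ — the exchange symmetry imposes no constraint here
value check: CG = +√(3/5) = +0.774597 ≠ 0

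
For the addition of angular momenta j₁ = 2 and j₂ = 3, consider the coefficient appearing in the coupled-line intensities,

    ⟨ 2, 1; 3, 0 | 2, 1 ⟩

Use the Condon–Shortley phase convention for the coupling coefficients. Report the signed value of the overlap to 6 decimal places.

−√(2/7) = -0.534522

j₁+j₂−J=3  J+j₁−j₂=1  J−j₁+j₂=3  j₁+j₂+J+1=8
(j₁±m₁, j₂±m₂, J±M) = (3,1,3,3,3,1)
P² = 81/14
sum k=0..1:
  [0] +1/36 = 1/36
  [1] −1/4 = -1/4
S = -2/9
C² = P²·S² = 2/7 ; C = -0.534522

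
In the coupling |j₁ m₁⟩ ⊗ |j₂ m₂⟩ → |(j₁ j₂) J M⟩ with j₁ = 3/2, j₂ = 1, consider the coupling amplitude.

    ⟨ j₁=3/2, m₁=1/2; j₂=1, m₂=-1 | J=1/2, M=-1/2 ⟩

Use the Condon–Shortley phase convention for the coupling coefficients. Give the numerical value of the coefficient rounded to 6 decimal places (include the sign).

j₁+j₂−J=2  J+j₁−j₂=1  J−j₁+j₂=0  j₁+j₂+J+1=4
(j₁±m₁, j₂±m₂, J±M) = (2,1,0,2,0,1)
P² = 2/3
sum k=0..0:
  [0] +1/2 = 1/2
S = 1/2
C² = P²·S² = 1/6 ; C = +0.408248

+√(1/6) = +0.408248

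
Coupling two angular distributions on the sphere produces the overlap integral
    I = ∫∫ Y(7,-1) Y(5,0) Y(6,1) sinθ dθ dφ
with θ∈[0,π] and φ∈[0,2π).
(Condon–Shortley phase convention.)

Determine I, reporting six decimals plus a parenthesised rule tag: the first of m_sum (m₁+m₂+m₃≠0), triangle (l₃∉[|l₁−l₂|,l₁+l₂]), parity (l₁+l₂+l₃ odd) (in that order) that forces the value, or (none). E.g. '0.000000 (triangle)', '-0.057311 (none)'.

Rules hold: Σm=0, L=18 even, 2≤6≤12.
N = 15·11·13 = 2145
Δ = 6!·8!·4!/19! = 1/174594420
Racah Σ t=1..5: t=1:−1/4147200 t=2:+1/207360 t=3:−1/82944 t=4:+1/207360 t=5:−1/4147200 = -1/345600
⇒ 3j(7 5 6; 0 0 0)² = 420/46189, sgn -1
Racah Σ t=1..5: t=1:−1/14515200 t=2:+1/414720 t=3:−1/103680 t=4:+1/165888 t=5:−1/2073600 = -17/9676800
⇒ 3j(7 5 6; -1 0 1)² = 85/19019, sgn +1
4πI² = N·(3j₀)²·(3jₘ)² = 4500/51623
I = -1·√(0.0871704/4π) = -0.08328748
No selection rule forces the value: the integral is nonzero (none).

-0.083287 (none)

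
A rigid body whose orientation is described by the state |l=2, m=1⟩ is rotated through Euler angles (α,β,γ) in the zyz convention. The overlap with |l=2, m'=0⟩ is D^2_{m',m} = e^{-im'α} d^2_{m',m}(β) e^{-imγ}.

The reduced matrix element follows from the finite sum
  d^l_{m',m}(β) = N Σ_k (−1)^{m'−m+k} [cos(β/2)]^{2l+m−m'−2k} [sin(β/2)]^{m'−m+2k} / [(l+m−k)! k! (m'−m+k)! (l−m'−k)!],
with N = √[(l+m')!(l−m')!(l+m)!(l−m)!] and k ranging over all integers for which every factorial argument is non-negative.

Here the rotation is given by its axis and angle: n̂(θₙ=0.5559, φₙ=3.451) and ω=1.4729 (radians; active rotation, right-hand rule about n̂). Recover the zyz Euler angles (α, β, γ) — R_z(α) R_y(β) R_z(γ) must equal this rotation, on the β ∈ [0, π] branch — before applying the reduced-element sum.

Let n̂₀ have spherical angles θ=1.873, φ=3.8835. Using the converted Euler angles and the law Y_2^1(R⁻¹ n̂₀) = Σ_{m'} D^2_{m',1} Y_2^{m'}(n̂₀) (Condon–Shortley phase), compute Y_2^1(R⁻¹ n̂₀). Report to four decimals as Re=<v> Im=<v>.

Axis–angle → zyz. n̂ = (sinθₙcosφₙ, sinθₙsinφₙ, cosθₙ) = (-0.502649, -0.160684, +0.849426), ω = 1.4729.
R = I cosω + sinω [n̂]ₓ + (1−cosω) n̂n̂ᵀ gives
  R = [+0.325702, -0.772485, -0.545147; +0.918232, +0.121036, +0.377094; -0.225317, -0.623391, +0.748742]
β = atan2(√(R₁₃²+R₂₃²), R₃₃) = 0.724633; α = atan2(R₂₃, R₁₃) mod 2π = 2.536439; γ = atan2(R₃₂, −R₃₁) mod 2π = 5.059217
Need the full column D^2_{m',1} for m'=−2..2 at α=2.5364, β=0.7246, γ=5.0592.
cos(β/2)=0.935078, sin(β/2)=0.354441
d^2_{-2,1}: single k=3 term ⇒ +0.083274;  D = +0.083267+0.001138i
d^2_{-1,1}: k∈[2..3] ⇒ +0.329539 -0.015783 = +0.313756;  D = -0.255575-0.182000i
d^2_{0,1}: k∈[1..2] ⇒ +0.709846 -0.101990 = +0.607856;  D = +0.206620+0.571661i
d^2_{1,1}: k∈[0..1] ⇒ +0.764525 -0.329539 = +0.434987;  D = +0.111123-0.420553i
d^2_{2,1}: single k=0 term ⇒ -0.579587;  D = +0.440548-0.376613i
Y_2^{m'}(θ=1.873,φ=3.8835) and Σ D·Y over m':
  (+0.0833+0.0011i)·(+0.0306-0.3507i)  (-0.2556-0.1820i)·(+0.1618-0.1483i)  (+0.2066+0.5717i)·(-0.2316+0.0000i)  (+0.1111-0.4206i)·(-0.1618-0.1483i)  (+0.4405-0.3766i)·(+0.0306+0.3507i)
Y_2^1(R⁻¹ n̂) = -0.048051+0.041468i

Re=-0.0481 Im=0.0415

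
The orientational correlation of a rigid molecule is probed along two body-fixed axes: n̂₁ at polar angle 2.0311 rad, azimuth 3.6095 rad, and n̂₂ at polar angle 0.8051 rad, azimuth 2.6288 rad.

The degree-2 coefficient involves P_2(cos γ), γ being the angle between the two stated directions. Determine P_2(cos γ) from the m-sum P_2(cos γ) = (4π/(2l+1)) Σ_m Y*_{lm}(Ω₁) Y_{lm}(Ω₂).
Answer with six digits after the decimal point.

-0.496018

Expand P_2 via completeness: Σ_{m} conj(Y_{2,m}) at Ω₁ times Y_{2,m} at Ω₂ —
  term(m=-2) = -0.02370 + 0.05755j   from Y*(Ω₁)=0.18391 + 0.24962j, Y(Ω₂)=0.10411 + 0.17164j
  term(m=-1) = -0.06603 - 0.09860j   from Y*(Ω₁)=0.27441 + 0.13867j, Y(Ω₂)=-0.33633 - 0.18936j
  term(m=+0) = -0.01789 + 0.00000j   from Y*(Ω₁)=-0.12868 + 0.00000j, Y(Ω₂)=0.13906 + 0.00000j
  term(m=+1) = -0.06603 + 0.09860j   from Y*(Ω₁)=-0.27441 + 0.13867j, Y(Ω₂)=0.33633 - 0.18936j
  term(m=+2) = -0.02370 - 0.05755j   from Y*(Ω₁)=0.18391 - 0.24962j, Y(Ω₂)=0.10411 - 0.17164j
Σ over m = -0.19736 + 0.00000j; ×(4π/5) → -0.49602 + 0.00000j. Real part: -0.496018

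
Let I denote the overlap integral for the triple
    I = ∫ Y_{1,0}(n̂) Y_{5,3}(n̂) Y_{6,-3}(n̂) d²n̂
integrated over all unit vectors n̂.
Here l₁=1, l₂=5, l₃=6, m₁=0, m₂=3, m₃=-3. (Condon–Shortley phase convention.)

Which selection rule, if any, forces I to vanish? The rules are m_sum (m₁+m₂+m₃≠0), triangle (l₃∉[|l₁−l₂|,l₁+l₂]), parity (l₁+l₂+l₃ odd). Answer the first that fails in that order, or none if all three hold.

none

m₁+m₂+m₃ = 0 + 3 − 3 = 0  ✓
triangle: |1−5|=4 ≤ l₃=6 ≤ 1+5=6  ✓
parity: l₁+l₂+l₃ = 12 is even  ✓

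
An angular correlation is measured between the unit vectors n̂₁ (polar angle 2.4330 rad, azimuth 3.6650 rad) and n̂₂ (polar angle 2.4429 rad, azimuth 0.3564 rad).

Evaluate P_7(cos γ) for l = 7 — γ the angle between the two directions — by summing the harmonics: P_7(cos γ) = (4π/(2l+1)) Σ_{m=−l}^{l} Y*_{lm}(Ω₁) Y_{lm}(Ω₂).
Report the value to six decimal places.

Term-by-term m-sum for l=7 (normalisation 4π/15 = 0.837758):
  term(m=-7) = -0.00022 - 0.00052j   from Y*(Ω₁)=0.02142 + 0.01233j, Y(Ω₂)=-0.01818 - 0.01373j
  term(m=-6) = 0.00590 + 0.00922j   from Y*(Ω₁)=0.10790 - 0.00012j, Y(Ω₂)=0.05454 + 0.08554j
  term(m=-5) = -0.04993 - 0.05516j   from Y*(Ω₁)=0.24074 - 0.13930j, Y(Ω₂)=-0.05608 - 0.26156j
  term(m=-4) = 0.15674 + 0.12367j   from Y*(Ω₁)=0.22428 - 0.38915j, Y(Ω₂)=-0.06431 + 0.43983j
  term(m=-3) = -0.13221 - 0.07240j   from Y*(Ω₁)=-0.00022 - 0.38045j, Y(Ω₂)=0.19050 - 0.34739j
  term(m=-2) = 0.00071 + 0.00025j   from Y*(Ω₁)=0.02236 + 0.03870j, Y(Ω₂)=0.01270 - 0.01098j
  term(m=-1) = -0.15253 - 0.02571j   from Y*(Ω₁)=0.34166 + 0.19717j, Y(Ω₂)=-0.36748 + 0.13681j
  term(m=+0) = 0.00857 + 0.00000j   from Y*(Ω₁)=0.07912 + 0.00000j, Y(Ω₂)=0.10827 + 0.00000j
  term(m=+1) = -0.15253 + 0.02571j   from Y*(Ω₁)=-0.34166 + 0.19717j, Y(Ω₂)=0.36748 + 0.13681j
  term(m=+2) = 0.00071 - 0.00025j   from Y*(Ω₁)=0.02236 - 0.03870j, Y(Ω₂)=0.01270 + 0.01098j
  term(m=+3) = -0.13221 + 0.07240j   from Y*(Ω₁)=0.00022 - 0.38045j, Y(Ω₂)=-0.19050 - 0.34739j
  term(m=+4) = 0.15674 - 0.12367j   from Y*(Ω₁)=0.22428 + 0.38915j, Y(Ω₂)=-0.06431 - 0.43983j
  term(m=+5) = -0.04993 + 0.05516j   from Y*(Ω₁)=-0.24074 - 0.13930j, Y(Ω₂)=0.05608 - 0.26156j
  term(m=+6) = 0.00590 - 0.00922j   from Y*(Ω₁)=0.10790 + 0.00012j, Y(Ω₂)=0.05454 - 0.08554j
  term(m=+7) = -0.00022 + 0.00052j   from Y*(Ω₁)=-0.02142 + 0.01233j, Y(Ω₂)=0.01818 - 0.01373j
Σ over m = -0.33454 + 0.00000j; ×(4π/15) → -0.28026 + 0.00000j. Real part: -0.280260

-0.280260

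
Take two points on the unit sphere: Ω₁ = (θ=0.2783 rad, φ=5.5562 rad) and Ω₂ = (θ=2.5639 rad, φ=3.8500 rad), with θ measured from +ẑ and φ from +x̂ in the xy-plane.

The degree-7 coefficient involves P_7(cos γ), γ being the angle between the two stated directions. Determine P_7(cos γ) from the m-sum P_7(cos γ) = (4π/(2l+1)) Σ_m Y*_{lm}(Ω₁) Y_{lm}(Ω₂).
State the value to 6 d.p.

0.330878

Addition theorem: P_7(cos γ) = (4π/15) Σ_m Y*_{lm}(Ω₁) Y_{lm}(Ω₂), m = −7…7:
  term(m=-7) = (0.000000, -0.000000)   from Y*(Ω₁)=(0.000022, 0.000055), Y(Ω₂)=(-0.001767, -0.007023)
  term(m=-6) = (0.000022, 0.000023)   from Y*(Ω₁)=(-0.000266, 0.000726), Y(Ω₂)=(0.018527, -0.037212)
  term(m=-5) = (-0.000574, 0.000714)   from Y*(Ω₁)=(-0.005572, 0.002996), Y(Ω₂)=(0.133305, -0.056430)
  term(m=-4) = (-0.010398, -0.006256)   from Y*(Ω₁)=(-0.035264, -0.008393), Y(Ω₂)=(0.319026, 0.101477)
  term(m=-3) = (0.028426, -0.066087)   from Y*(Ω₁)=(-0.084396, -0.120712), Y(Ω₂)=(0.257141, 0.415271)
  term(m=-2) = (0.125065, 0.034722)   from Y*(Ω₁)=(0.047023, -0.400671), Y(Ω₂)=(-0.049346, 0.317931)
  term(m=-1) = (0.017037, -0.125056)   from Y*(Ω₁)=(0.468372, -0.416618), Y(Ω₂)=(0.152898, -0.130998)
  term(m=+0) = (0.075798, 0.000000)   from Y*(Ω₁)=(0.190213, -0.000000), Y(Ω₂)=(0.398487, 0.000000)
  term(m=+1) = (0.017037, 0.125056)   from Y*(Ω₁)=(-0.468372, -0.416618), Y(Ω₂)=(-0.152898, -0.130998)
  term(m=+2) = (0.125065, -0.034722)   from Y*(Ω₁)=(0.047023, 0.400671), Y(Ω₂)=(-0.049346, -0.317931)
  term(m=+3) = (0.028426, 0.066087)   from Y*(Ω₁)=(0.084396, -0.120712), Y(Ω₂)=(-0.257141, 0.415271)
  term(m=+4) = (-0.010398, 0.006256)   from Y*(Ω₁)=(-0.035264, 0.008393), Y(Ω₂)=(0.319026, -0.101477)
  term(m=+5) = (-0.000574, -0.000714)   from Y*(Ω₁)=(0.005572, 0.002996), Y(Ω₂)=(-0.133305, -0.056430)
  term(m=+6) = (0.000022, -0.000023)   from Y*(Ω₁)=(-0.000266, -0.000726), Y(Ω₂)=(0.018527, 0.037212)
  term(m=+7) = (0.000000, 0.000000)   from Y*(Ω₁)=(-0.000022, 0.000055), Y(Ω₂)=(0.001767, -0.007023)
Total Σ_m = (0.394956, -0.000000). Multiply by 0.837758: (0.330878, -0.000000). P_7(cos γ) = 0.330878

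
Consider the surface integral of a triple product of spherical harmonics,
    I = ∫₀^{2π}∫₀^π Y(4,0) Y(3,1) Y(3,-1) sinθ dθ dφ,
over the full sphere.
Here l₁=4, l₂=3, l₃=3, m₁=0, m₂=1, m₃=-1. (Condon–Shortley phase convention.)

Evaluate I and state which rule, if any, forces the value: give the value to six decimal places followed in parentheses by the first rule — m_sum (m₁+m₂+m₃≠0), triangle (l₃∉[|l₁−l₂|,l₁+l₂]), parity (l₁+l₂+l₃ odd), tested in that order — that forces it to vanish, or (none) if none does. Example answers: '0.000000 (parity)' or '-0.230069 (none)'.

Rules hold: Σm=0, L=10 even, 1≤3≤7.
N = 9·7·7 = 441
Δ = 4!·4!·2!/11! = 1/34650
Racah Σ t=1..3: t=1:−1/72 t=2:+1/16 t=3:−1/72 = 5/144
⇒ 3j(4 3 3; 0 0 0)² = 2/77, sgn -1
Racah Σ t=2..4: t=2:+1/32 t=3:−1/36 t=4:+1/1152 = 5/1152
⇒ 3j(4 3 3; 0 1 -1)² = 1/1386, sgn +1
4πI² = N·(3j₀)²·(3jₘ)² = 1/121
I = -1·√(0.00826446/4π) = -0.02564498
No selection rule forces the value: the integral is nonzero (none).

-0.025645 (none)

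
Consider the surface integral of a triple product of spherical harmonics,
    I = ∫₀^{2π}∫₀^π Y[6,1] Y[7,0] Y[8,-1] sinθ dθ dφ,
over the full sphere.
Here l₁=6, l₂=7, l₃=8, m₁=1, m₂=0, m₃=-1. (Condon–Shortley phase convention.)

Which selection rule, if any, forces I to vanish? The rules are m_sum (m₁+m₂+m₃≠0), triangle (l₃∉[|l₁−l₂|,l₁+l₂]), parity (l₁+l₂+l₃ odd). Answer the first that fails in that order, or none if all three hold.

parity

m₁+m₂+m₃ = 1 + 0 − 1 = 0  ✓
triangle: |6−7|=1 ≤ l₃=8 ≤ 6+7=13  ✓
parity: l₁+l₂+l₃ = 21 is odd  ✗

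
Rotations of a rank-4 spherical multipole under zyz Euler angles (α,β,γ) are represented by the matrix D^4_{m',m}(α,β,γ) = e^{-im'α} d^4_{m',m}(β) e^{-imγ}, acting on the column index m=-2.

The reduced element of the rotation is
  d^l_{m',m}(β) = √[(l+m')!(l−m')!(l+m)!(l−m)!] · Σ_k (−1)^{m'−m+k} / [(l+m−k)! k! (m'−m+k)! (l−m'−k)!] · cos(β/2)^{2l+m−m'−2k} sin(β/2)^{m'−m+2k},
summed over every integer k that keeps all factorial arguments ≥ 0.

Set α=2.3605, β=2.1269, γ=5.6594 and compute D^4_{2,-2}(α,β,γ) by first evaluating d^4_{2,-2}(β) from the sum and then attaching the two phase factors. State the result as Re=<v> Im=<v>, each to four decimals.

First d^4_{2,-2}(β=2.1269), then the phase factors e^{-i(2)α} and e^{-i(-2)γ}:
With c≡cos(β/2)=0.485860 and s≡sin(β/2)=0.874037, N=[720·2·2·720]^{1/2}=1440.000000
The bounds max(0,m−m')=0 and min(l+m,l−m')=2 give 3 terms
  k=0: (−1)^4·1440.0000/(96)·0.4859^4·0.8740^4 = +0.487813
  k=1: (−1)^5·1440.0000/(120)·0.4859^2·0.8740^6 = -1.262936
  k=2: (−1)^6·1440.0000/(1440)·0.4859^0·0.8740^8 = +0.340595
d^4_{2,-2}(2.1269) = +0.487813 -1.262936 +0.340595 = -0.434528
D = (+0.008611+0.999963i)·(-0.434528)·(+0.317627-0.948216i) = -0.413200-0.134465i

Re=-0.4132 Im=-0.1345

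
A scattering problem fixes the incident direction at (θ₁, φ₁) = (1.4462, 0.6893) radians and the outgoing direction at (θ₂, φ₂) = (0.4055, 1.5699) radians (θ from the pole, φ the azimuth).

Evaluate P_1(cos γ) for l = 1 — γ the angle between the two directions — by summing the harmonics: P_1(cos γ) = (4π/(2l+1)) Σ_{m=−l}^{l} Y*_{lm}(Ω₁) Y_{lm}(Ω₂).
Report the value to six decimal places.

Expand P_1 via completeness: Σ_{m} conj(Y_{1,m}) at Ω₁ times Y_{1,m} at Ω₂ —
  [-1]  conj(Y_{1,-1})(Ω₁) = +0.264548+0.218030i ; Y_{1,-1}(Ω₂) = +0.000122-0.136290i ; Δ = +0.029748-0.036029i
  [+0]  conj(Y_{1,0})(Ω₁) = +0.060721-0.000000i ; Y_{1,0}(Ω₂) = +0.448979+0.000000i ; Δ = +0.027262+0.000000i
  [+1]  conj(Y_{1,1})(Ω₁) = -0.264548+0.218030i ; Y_{1,1}(Ω₂) = -0.000122-0.136290i ; Δ = +0.029748+0.036029i
Accumulated sum +0.086758+0.000000i; after 4π/(2l+1) scaling, +0.363409+0.000000i ⇒ P_1 = 0.363409

0.363409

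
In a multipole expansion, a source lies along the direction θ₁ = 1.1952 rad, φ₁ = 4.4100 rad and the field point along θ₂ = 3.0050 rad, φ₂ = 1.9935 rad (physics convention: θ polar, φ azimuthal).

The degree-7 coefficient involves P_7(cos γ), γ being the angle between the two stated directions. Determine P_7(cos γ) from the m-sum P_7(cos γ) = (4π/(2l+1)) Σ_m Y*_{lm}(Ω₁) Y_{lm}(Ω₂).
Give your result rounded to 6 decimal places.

Summing Y*_{l m}(θ₁,φ₁)·Y_{l m}(θ₂,φ₂) over m ∈ [−7, 7]; prefactor 4π/(2·7+1) = 0.837758:
  term(m=-7) = (-0.000000, -0.000000)   from Y*(Ω₁)=(0.257701, -0.156557), Y(Ω₂)=(0.000000, -0.000000)
  term(m=-6) = (0.000002, -0.000005)   from Y*(Ω₁)=(0.107276, 0.431747), Y(Ω₂)=(-0.000010, -0.000007)
  term(m=-5) = (0.000034, -0.000018)   from Y*(Ω₁)=(-0.191241, -0.011268), Y(Ω₂)=(-0.000173, 0.000104)
  term(m=-4) = (-0.000597, -0.000147)   from Y*(Ω₁)=(-0.089126, 0.235895), Y(Ω₂)=(0.000292, 0.002422)
  term(m=-3) = (-0.003536, -0.005119)   from Y*(Ω₁)=(-0.230977, -0.180609), Y(Ω₂)=(0.020256, 0.006325)
  term(m=-2) = (-0.002144, 0.017692)   from Y*(Ω₁)=(-0.113896, 0.078722), Y(Ω₂)=(0.085393, -0.096310)
  term(m=-1) = (-0.114210, 0.101204)   from Y*(Ω₁)=(-0.092871, -0.297706), Y(Ω₂)=(-0.200734, -0.446255)
  term(m=+0) = (0.085060, 0.000000)   from Y*(Ω₁)=(-0.103094, -0.000000), Y(Ω₂)=(-0.825069, 0.000000)
  term(m=+1) = (-0.114210, -0.101204)   from Y*(Ω₁)=(0.092871, -0.297706), Y(Ω₂)=(0.200734, -0.446255)
  term(m=+2) = (-0.002144, -0.017692)   from Y*(Ω₁)=(-0.113896, -0.078722), Y(Ω₂)=(0.085393, 0.096310)
  term(m=+3) = (-0.003536, 0.005119)   from Y*(Ω₁)=(0.230977, -0.180609), Y(Ω₂)=(-0.020256, 0.006325)
  term(m=+4) = (-0.000597, 0.000147)   from Y*(Ω₁)=(-0.089126, -0.235895), Y(Ω₂)=(0.000292, -0.002422)
  term(m=+5) = (0.000034, 0.000018)   from Y*(Ω₁)=(0.191241, -0.011268), Y(Ω₂)=(0.000173, 0.000104)
  term(m=+6) = (0.000002, 0.000005)   from Y*(Ω₁)=(0.107276, -0.431747), Y(Ω₂)=(-0.000010, 0.000007)
  term(m=+7) = (-0.000000, 0.000000)   from Y*(Ω₁)=(-0.257701, -0.156557), Y(Ω₂)=(-0.000000, -0.000000)
Accumulated sum (-0.155845, 0.000000); after 4π/(2l+1) scaling, (-0.130560, 0.000000) ⇒ P_7 = -0.130560

-0.130560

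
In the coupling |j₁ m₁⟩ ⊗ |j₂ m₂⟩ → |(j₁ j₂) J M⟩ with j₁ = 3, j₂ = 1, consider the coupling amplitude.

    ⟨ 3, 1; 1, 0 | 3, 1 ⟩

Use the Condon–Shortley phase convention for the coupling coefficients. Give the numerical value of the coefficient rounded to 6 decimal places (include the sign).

+√(1/12) ≈ +0.288675

j₁+j₂−J=1  J+j₁−j₂=5  J−j₁+j₂=1  j₁+j₂+J+1=8
(j₁±m₁, j₂±m₂, J±M) = (4,2,1,1,4,2)
P² = 48
sum k=0..1:
  [0] +1/12 = 1/12
  [1] −1/24 = -1/24
S = 1/24
C² = P²·S² = 1/12 ; C = +0.288675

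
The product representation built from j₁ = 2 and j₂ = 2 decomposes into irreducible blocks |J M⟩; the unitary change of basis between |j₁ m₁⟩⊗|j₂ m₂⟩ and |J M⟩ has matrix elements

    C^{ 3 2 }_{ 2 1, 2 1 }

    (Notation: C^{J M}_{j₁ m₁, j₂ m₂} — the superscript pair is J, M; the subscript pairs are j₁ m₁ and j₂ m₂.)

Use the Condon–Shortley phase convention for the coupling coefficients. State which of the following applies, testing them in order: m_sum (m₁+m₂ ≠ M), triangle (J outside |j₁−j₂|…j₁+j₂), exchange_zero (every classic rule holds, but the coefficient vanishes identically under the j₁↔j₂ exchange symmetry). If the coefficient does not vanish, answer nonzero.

exchange_zero

m-sum: m₁+m₂ = 1+1 = 2, M = 2  ✓
triangle: |j₁−j₂| = 0 ≤ J = 3 ≤ j₁+j₂ = 4  ✓
exchange: j₁=j₂ and m₁=m₂, and (−1)^(j₁+j₂−J) = (−1)^1 = −1 forces ⟨j₁m₁;j₂m₂|JM⟩ = −⟨j₂m₂;j₁m₁|JM⟩ = −⟨j₁m₁;j₂m₂|JM⟩ ⇒ the coefficient vanishes identically
Racah sum check: Σ_k collapses to 0 ⇒ CG = 0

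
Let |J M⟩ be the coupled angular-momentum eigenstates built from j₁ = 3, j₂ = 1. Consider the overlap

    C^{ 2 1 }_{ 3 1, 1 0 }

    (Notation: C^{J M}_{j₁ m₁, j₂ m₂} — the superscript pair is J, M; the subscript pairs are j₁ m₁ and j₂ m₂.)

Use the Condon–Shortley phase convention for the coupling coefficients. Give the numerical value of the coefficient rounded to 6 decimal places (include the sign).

-0.617213  (= −√(8/21))

√[5·2!4!0!/7! · 4!2!1!1!3!1!] = √(96/7)
  +(−1)^1/∏(1,1,1,0,3,0)! = -1/6  (running -1/6)
⟨..|..⟩ = √(96/7)·(-1/6) = -0.617213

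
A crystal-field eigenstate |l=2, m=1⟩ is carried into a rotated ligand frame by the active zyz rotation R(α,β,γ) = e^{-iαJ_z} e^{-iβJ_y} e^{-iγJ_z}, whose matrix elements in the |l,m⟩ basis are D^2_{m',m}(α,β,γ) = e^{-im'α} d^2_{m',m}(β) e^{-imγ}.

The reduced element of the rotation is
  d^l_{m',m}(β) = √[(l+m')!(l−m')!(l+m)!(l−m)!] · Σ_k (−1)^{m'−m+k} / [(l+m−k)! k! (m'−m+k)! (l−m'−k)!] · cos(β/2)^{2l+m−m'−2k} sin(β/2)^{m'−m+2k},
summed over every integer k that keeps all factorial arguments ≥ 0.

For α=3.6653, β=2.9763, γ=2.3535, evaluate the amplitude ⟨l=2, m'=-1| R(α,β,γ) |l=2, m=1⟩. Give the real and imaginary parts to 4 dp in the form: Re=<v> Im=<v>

Re=-0.2474 Im=-0.9339

First d^2_{-1,1}(β=2.9763), then the phase factors e^{-i(-1)α} and e^{-i(1)γ}:
With c≡cos(β/2)=0.082552 and s≡sin(β/2)=0.996587, N=[1·6·6·1]^{1/2}=6.000000
k∈{2,3} keeps every argument non-negative
  k=2: (−1)^0·6.0000/(2)·0.0826^2·0.9966^2 = +0.020305
  k=3: (−1)^1·6.0000/(6)·0.0826^0·0.9966^4 = -0.986417
d^2_{-1,1}(2.9763) = +0.020305 -0.986417 = -0.966111
D = (-0.865971-0.500094i)·(-0.966111)·(-0.705199-0.709010i) = -0.247431-0.933889i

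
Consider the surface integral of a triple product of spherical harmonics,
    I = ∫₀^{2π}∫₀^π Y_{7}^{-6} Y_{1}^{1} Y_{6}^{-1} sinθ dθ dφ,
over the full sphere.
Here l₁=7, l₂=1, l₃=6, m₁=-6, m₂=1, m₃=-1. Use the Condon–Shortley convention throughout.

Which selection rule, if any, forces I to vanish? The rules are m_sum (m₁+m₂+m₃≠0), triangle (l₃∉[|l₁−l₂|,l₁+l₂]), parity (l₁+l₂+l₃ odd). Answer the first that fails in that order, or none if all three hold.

m_sum

Σmᵢ = -6  ✗
l₃∈[|l₁−l₂|,l₁+l₂]=[6,8], have l₃=6
Σlᵢ = 14 ⇒ even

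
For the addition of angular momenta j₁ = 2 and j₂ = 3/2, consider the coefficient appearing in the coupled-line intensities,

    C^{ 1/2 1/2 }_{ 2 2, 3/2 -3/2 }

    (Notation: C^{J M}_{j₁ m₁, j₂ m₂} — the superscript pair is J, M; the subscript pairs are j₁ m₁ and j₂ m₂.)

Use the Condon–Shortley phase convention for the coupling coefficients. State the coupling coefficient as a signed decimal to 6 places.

triangle: 3!*1!*0!/5! = 6/120
(j±m)!: 4!*0!*0!*3!*1!*0! = 144
prefactor² = (2J+1)*Δ*N² = 72/5
  k=0: +1/(0!*3!*0!*0!*1!*0!) = 1/6
Σ = 1/6  ⇒  CG² = 72/5*(1/6)² = 2/5
CG = +√(2/5) = +0.632456

+0.632456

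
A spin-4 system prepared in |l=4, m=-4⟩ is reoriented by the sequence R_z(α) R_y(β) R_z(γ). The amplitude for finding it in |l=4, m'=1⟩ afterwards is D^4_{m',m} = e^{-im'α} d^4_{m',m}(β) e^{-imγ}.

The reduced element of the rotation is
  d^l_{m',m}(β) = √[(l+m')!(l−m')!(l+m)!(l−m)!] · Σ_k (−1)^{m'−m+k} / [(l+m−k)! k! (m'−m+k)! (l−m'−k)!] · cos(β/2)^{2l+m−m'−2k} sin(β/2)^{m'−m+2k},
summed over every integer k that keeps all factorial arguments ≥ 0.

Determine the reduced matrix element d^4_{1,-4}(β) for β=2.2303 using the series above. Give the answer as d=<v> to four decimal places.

d=-0.3723

d^4_{1,-4}(β=2.2303) via the finite sum:
Half-angle: c=0.440043, s=0.897977. N=√(120·6·1·40320)=5387.986637
Admissible k: 0..0 (factorial args all ≥0)
  k=0: (−1)^5·5387.9866/(720)·0.4400^3·0.8980^5 = -0.372310
d^4_{1,-4}(2.2303) = -0.372310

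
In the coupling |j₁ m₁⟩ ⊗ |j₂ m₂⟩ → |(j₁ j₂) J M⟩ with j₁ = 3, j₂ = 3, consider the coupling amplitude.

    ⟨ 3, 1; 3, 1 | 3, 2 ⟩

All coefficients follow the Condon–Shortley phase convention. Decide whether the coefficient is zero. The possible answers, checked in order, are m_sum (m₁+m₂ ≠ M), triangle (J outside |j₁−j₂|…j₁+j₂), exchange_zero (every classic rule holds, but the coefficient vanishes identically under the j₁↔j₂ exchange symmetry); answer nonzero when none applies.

m-sum: m₁+m₂ = 1+1 = 2, M = 2  ✓
triangle: |j₁−j₂| = 0 ≤ J = 3 ≤ j₁+j₂ = 6  ✓
exchange: j₁=j₂ and m₁=m₂, and (−1)^(j₁+j₂−J) = (−1)^3 = −1 forces ⟨j₁m₁;j₂m₂|JM⟩ = −⟨j₂m₂;j₁m₁|JM⟩ = −⟨j₁m₁;j₂m₂|JM⟩ ⇒ the coefficient vanishes identically
Racah sum check: Σ_k collapses to 0 ⇒ CG = 0

exchange_zero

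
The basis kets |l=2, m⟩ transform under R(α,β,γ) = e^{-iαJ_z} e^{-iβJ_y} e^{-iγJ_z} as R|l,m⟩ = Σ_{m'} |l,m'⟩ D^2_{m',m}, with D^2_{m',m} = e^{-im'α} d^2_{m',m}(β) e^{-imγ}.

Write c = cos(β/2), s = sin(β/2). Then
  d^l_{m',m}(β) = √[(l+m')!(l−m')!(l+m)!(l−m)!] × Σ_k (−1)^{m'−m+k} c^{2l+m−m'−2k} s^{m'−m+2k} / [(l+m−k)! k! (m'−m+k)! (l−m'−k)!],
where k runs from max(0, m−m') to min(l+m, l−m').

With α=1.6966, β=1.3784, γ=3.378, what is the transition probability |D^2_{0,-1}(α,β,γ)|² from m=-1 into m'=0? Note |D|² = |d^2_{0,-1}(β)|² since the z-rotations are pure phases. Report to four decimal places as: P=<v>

First d^2_{0,-1}(β=1.3784), then the phase factors e^{-i(0)α} and e^{-i(-1)γ}:
c=cos(1.378400/2)=0.771755, s=sin(1.378400/2)=0.635920; N=√[2·2·1·6]=4.898979
k∈{0,1} keeps every argument non-negative
  k=0: (−1)^1·4.8990/(2)·0.7718^3·0.6359^1 = -0.716006
  k=1: (−1)^2·4.8990/(2)·0.7718^1·0.6359^3 = +0.486141
d^2_{0,-1}(1.3784) = -0.716006 +0.486141 = -0.229864
|D^2_{0,-1}|² = |d^2_{0,-1}(β)|² = (-0.229864)² = 0.052838 (the z-rotation phases have unit modulus)

P=0.0528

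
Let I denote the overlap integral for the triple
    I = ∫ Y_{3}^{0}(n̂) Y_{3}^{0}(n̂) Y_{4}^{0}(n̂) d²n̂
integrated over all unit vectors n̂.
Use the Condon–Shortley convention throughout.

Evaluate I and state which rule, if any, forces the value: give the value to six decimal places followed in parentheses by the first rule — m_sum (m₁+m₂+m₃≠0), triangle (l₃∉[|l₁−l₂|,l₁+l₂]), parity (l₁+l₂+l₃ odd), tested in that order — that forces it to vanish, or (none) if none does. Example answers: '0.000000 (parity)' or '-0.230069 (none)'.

0.153870 (none)

Rules hold: Σm=0, L=10 even, 0≤4≤6.
N = 7·7·9 = 441
Δ = 2!·4!·4!/11! = 1/34650
Racah Σ t=0..2: t=0:+1/72 t=1:−1/16 t=2:+1/72 = -5/144
⇒ 3j(3 3 4; 0 0 0)² = 2/77, sgn -1
(m-triple is (0,0,0) — same symbol as above.)
4πI² = N·(3j₀)²·(3jₘ)² = 36/121
I = +1·√(0.297521/4π) = 0.15386989
No selection rule forces the value: the integral is nonzero (none).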